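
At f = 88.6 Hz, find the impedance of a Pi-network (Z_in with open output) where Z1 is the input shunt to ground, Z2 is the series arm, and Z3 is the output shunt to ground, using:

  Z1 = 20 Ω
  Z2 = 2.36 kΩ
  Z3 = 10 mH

Step 1 — Angular frequency: ω = 2π·f = 2π·88.6 = 556.7 rad/s.
Step 2 — Component impedances:
  Z1: Z = R = 20 Ω
  Z2: Z = R = 2360 Ω
  Z3: Z = jωL = j·556.7·0.01 = 0 + j5.567 Ω
Step 3 — With open output, the series arm Z2 and the output shunt Z3 appear in series to ground: Z2 + Z3 = 2360 + j5.567 Ω.
Step 4 — Parallel with input shunt Z1: Z_in = Z1 || (Z2 + Z3) = 19.83 + j0.0003931 Ω = 19.83∠0.0° Ω.

Z = 19.83 + j0.0003931 Ω = 19.83∠0.0° Ω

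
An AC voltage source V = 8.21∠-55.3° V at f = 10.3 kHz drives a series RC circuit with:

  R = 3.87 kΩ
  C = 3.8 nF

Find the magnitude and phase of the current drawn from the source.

Step 1 — Angular frequency: ω = 2π·f = 2π·1.03e+04 = 6.472e+04 rad/s.
Step 2 — Component impedances:
  R: Z = R = 3870 Ω
  C: Z = 1/(jωC) = -j/(ω·C) = 0 - j4066 Ω
Step 3 — Series combination: Z_total = R + C = 3870 - j4066 Ω = 5614∠-46.4° Ω.
Step 4 — Source phasor: V = 8.21∠-55.3° V = 4.674 - j6.75 V.
Step 5 — Ohm's law: I = V / Z_total = (4.674 - j6.75) / (3870 - j4066) = 0.001445 - j0.0002258 A.
Step 6 — Convert to polar: |I| = 0.001463 A, ∠I = -8.9°.

I = 0.001463∠-8.9° A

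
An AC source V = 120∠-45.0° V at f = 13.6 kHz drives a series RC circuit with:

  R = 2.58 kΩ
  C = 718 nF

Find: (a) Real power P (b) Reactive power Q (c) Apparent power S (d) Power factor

Step 1 — Angular frequency: ω = 2π·f = 2π·1.36e+04 = 8.545e+04 rad/s.
Step 2 — Component impedances:
  R: Z = R = 2580 Ω
  C: Z = 1/(jωC) = -j/(ω·C) = 0 - j16.3 Ω
Step 3 — Series combination: Z_total = R + C = 2580 - j16.3 Ω = 2580∠-0.4° Ω.
Step 4 — Source phasor: V = 120∠-45.0° V = 84.85 - j84.85 V.
Step 5 — Current: I = V / Z = 0.0331 - j0.03268 A = 0.04651∠-44.6° A.
Step 6 — Complex power: S = V·I* = 5.581 - j0.03526 VA.
Step 7 — Real power: P = Re(S) = 5.581 W.
Step 8 — Reactive power: Q = Im(S) = -0.03526 VAR.
Step 9 — Apparent power: |S| = 5.581 VA.
Step 10 — Power factor: PF = P/|S| = 1 (leading).

(a) P = 5.581 W  (b) Q = -0.03526 VAR  (c) S = 5.581 VA  (d) PF = 1 (leading)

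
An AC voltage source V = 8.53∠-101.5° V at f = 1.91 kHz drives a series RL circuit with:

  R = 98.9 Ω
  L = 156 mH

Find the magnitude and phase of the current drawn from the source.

Step 1 — Angular frequency: ω = 2π·f = 2π·1910 = 1.2e+04 rad/s.
Step 2 — Component impedances:
  R: Z = R = 98.9 Ω
  L: Z = jωL = j·1.2e+04·0.156 = 0 + j1872 Ω
Step 3 — Series combination: Z_total = R + L = 98.9 + j1872 Ω = 1875∠87.0° Ω.
Step 4 — Source phasor: V = 8.53∠-101.5° V = -1.701 - j8.359 V.
Step 5 — Ohm's law: I = V / Z_total = (-1.701 - j8.359) / (98.9 + j1872) = -0.0045 + j0.0006706 A.
Step 6 — Convert to polar: |I| = 0.00455 A, ∠I = 171.5°.

I = 0.00455∠171.5° A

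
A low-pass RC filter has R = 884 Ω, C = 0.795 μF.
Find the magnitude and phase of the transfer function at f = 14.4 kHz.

Step 1 — Angular frequency: ω = 2π·1.44e+04 = 9.048e+04 rad/s.
Step 2 — Transfer function: H(jω) = 1/(1 + jωRC).
Step 3 — Denominator: 1 + jωRC = 1 + j·9.048e+04·884·7.95e-07 = 1 + j63.59.
Step 4 — H = 0.0002473 - j0.01572.
Step 5 — Magnitude: |H| = 0.01572 (-36.1 dB); phase: φ = -89.1°.

|H| = 0.01572 (-36.1 dB), φ = -89.1°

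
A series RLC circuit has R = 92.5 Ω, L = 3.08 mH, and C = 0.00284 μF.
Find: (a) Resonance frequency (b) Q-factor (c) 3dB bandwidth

Step 1 — Resonance condition Im(Z)=0 gives ω₀ = 1/√(LC).
Step 2 — ω₀ = 1/√(0.00308·2.84e-09) = 3.381e+05 rad/s.
Step 3 — f₀ = ω₀/(2π) = 5.381e+04 Hz.
Step 4 — Series Q: Q = ω₀L/R = 3.381e+05·0.00308/92.5 = 11.26.
Step 5 — 3dB bandwidth: Δω = ω₀/Q = 3.003e+04 rad/s; BW = Δω/(2π) = 4780 Hz.

(a) f₀ = 5.381e+04 Hz  (b) Q = 11.26  (c) BW = 4780 Hz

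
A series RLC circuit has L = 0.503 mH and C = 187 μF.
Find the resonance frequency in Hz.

Step 1 — Resonance condition Im(Z)=0 gives ω₀ = 1/√(LC).
Step 2 — ω₀ = 1/√(0.000503·0.000187) = 3261 rad/s.
Step 3 — f₀ = ω₀/(2π) = 518.9 Hz.

f₀ = 518.9 Hz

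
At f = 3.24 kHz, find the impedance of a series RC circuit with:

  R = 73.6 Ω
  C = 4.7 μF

Step 1 — Angular frequency: ω = 2π·f = 2π·3240 = 2.036e+04 rad/s.
Step 2 — Component impedances:
  R: Z = R = 73.6 Ω
  C: Z = 1/(jωC) = -j/(ω·C) = 0 - j10.45 Ω
Step 3 — Series combination: Z_total = R + C = 73.6 - j10.45 Ω = 74.34∠-8.1° Ω.

Z = 73.6 - j10.45 Ω = 74.34∠-8.1° Ω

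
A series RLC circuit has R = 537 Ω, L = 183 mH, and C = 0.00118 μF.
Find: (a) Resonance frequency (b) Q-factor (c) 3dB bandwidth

Step 1 — Resonance: ω₀ = 1/√(LC) = 1/√(0.183·1.18e-09) = 6.805e+04 rad/s.
Step 2 — f₀ = ω₀/(2π) = 1.083e+04 Hz.
Step 3 — Series Q: Q = ω₀L/R = 6.805e+04·0.183/537 = 23.19.
Step 4 — Bandwidth: Δω = ω₀/Q = 2934 rad/s; BW = Δω/(2π) = 467 Hz.

(a) f₀ = 1.083e+04 Hz  (b) Q = 23.19  (c) BW = 467 Hz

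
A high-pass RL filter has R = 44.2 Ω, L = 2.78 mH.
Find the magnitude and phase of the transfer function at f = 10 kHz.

Step 1 — Angular frequency: ω = 2π·1e+04 = 6.283e+04 rad/s.
Step 2 — Transfer function: H(jω) = jωL/(R + jωL).
Step 3 — Numerator jωL = j·174.7; denominator R + jωL = 44.2 + j174.7.
Step 4 — H = 0.9398 + j0.2378.
Step 5 — Magnitude: |H| = 0.9694 (-0.3 dB); phase: φ = 14.2°.

|H| = 0.9694 (-0.3 dB), φ = 14.2°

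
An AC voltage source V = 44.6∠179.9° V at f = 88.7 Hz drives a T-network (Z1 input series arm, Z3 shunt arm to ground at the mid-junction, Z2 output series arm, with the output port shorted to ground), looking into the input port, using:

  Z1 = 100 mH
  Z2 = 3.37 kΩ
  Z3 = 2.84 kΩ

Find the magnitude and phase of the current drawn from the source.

Step 1 — Angular frequency: ω = 2π·f = 2π·88.7 = 557.3 rad/s.
Step 2 — Component impedances:
  Z1: Z = jωL = j·557.3·0.1 = 0 + j55.73 Ω
  Z2: Z = R = 3370 Ω
  Z3: Z = R = 2840 Ω
Step 3 — With the output port shorted to ground, the output series arm Z2 runs from the junction to ground; the shunt arm Z3 also runs from the junction to ground. They appear in parallel: Z3 || Z2 = 1541 Ω.
Step 4 — Series with input arm Z1: Z_in = Z1 + (Z3 || Z2) = 1541 + j55.73 Ω = 1542∠2.1° Ω.
Step 5 — Source phasor: V = 44.6∠179.9° V = -44.6 + j0.07784 V.
Step 6 — Ohm's law: I = V / Z_total = (-44.6 + j0.07784) / (1541 + j55.73) = -0.0289 + j0.001096 A.
Step 7 — Convert to polar: |I| = 0.02892 A, ∠I = 177.8°.

I = 0.02892∠177.8° A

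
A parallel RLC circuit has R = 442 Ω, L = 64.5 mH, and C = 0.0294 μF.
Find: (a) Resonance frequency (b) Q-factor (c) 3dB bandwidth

Step 1 — Resonance: ω₀ = 1/√(LC) = 1/√(0.0645·2.94e-08) = 2.296e+04 rad/s.
Step 2 — f₀ = ω₀/(2π) = 3655 Hz.
Step 3 — Parallel Q: Q = R/(ω₀L) = 442/(2.296e+04·0.0645) = 0.2984.
Step 4 — Bandwidth: Δω = ω₀/Q = 7.695e+04 rad/s; BW = Δω/(2π) = 1.225e+04 Hz.

(a) f₀ = 3655 Hz  (b) Q = 0.2984  (c) BW = 1.225e+04 Hz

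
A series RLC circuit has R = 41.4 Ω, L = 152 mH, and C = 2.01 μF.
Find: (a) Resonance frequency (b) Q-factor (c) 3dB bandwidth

Step 1 — Resonance: ω₀ = 1/√(LC) = 1/√(0.152·2.01e-06) = 1809 rad/s.
Step 2 — f₀ = ω₀/(2π) = 287.9 Hz.
Step 3 — Series Q: Q = ω₀L/R = 1809·0.152/41.4 = 6.642.
Step 4 — Bandwidth: Δω = ω₀/Q = 272.4 rad/s; BW = Δω/(2π) = 43.35 Hz.

(a) f₀ = 287.9 Hz  (b) Q = 6.642  (c) BW = 43.35 Hz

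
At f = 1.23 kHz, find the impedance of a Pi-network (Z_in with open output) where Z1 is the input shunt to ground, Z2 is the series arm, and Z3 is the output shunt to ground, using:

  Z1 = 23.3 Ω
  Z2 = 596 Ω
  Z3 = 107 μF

Step 1 — Angular frequency: ω = 2π·f = 2π·1230 = 7728 rad/s.
Step 2 — Component impedances:
  Z1: Z = R = 23.3 Ω
  Z2: Z = R = 596 Ω
  Z3: Z = 1/(jωC) = -j/(ω·C) = 0 - j1.209 Ω
Step 3 — With open output, the series arm Z2 and the output shunt Z3 appear in series to ground: Z2 + Z3 = 596 - j1.209 Ω.
Step 4 — Parallel with input shunt Z1: Z_in = Z1 || (Z2 + Z3) = 22.42 - j0.001712 Ω = 22.42∠-0.0° Ω.

Z = 22.42 - j0.001712 Ω = 22.42∠-0.0° Ω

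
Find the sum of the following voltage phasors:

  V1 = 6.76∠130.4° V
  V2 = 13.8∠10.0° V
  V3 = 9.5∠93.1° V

Step 1 — Convert each phasor to rectangular form:
  V1 = 6.76·(cos(130.4°) + j·sin(130.4°)) = -4.381 + j5.148 V
  V2 = 13.8·(cos(10.0°) + j·sin(10.0°)) = 13.59 + j2.396 V
  V3 = 9.5·(cos(93.1°) + j·sin(93.1°)) = -0.5137 + j9.486 V
Step 2 — Sum components: V_total = 8.695 + j17.03 V.
Step 3 — Convert to polar: |V_total| = 19.12 V, ∠V_total = 63.0°.

V_total = 19.12∠63.0° V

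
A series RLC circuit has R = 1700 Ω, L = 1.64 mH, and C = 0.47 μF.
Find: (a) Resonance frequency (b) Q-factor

Step 1 — Resonance condition Im(Z)=0 gives ω₀ = 1/√(LC).
Step 2 — ω₀ = 1/√(0.00164·4.7e-07) = 3.602e+04 rad/s.
Step 3 — f₀ = ω₀/(2π) = 5733 Hz.
Step 4 — Series Q: Q = ω₀L/R = 3.602e+04·0.00164/1700 = 0.03475.

(a) f₀ = 5733 Hz  (b) Q = 0.03475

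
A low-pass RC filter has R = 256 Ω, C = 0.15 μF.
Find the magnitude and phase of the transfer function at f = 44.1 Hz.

Step 1 — Angular frequency: ω = 2π·44.1 = 277.1 rad/s.
Step 2 — Transfer function: H(jω) = 1/(1 + jωRC).
Step 3 — Denominator: 1 + jωRC = 1 + j·277.1·256·1.5e-07 = 1 + j0.01064.
Step 4 — H = 0.9999 - j0.01064.
Step 5 — Magnitude: |H| = 0.9999 (-0.0 dB); phase: φ = -0.6°.

|H| = 0.9999 (-0.0 dB), φ = -0.6°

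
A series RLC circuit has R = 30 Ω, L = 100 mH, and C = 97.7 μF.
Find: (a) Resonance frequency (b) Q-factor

Step 1 — Resonance condition Im(Z)=0 gives ω₀ = 1/√(LC).
Step 2 — ω₀ = 1/√(0.1·9.77e-05) = 319.9 rad/s.
Step 3 — f₀ = ω₀/(2π) = 50.92 Hz.
Step 4 — Series Q: Q = ω₀L/R = 319.9·0.1/30 = 1.066.

(a) f₀ = 50.92 Hz  (b) Q = 1.066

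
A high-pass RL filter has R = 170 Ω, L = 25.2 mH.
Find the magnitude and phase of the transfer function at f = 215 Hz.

Step 1 — Angular frequency: ω = 2π·215 = 1351 rad/s.
Step 2 — Transfer function: H(jω) = jωL/(R + jωL).
Step 3 — Numerator jωL = j·34.04; denominator R + jωL = 170 + j34.04.
Step 4 — H = 0.03855 + j0.1925.
Step 5 — Magnitude: |H| = 0.1964 (-14.1 dB); phase: φ = 78.7°.

|H| = 0.1964 (-14.1 dB), φ = 78.7°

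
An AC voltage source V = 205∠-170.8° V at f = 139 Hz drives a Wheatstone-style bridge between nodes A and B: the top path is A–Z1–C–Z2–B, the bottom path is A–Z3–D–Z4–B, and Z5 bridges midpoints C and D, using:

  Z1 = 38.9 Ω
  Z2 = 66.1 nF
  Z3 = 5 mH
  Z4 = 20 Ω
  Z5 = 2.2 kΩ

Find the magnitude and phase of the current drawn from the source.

Step 1 — Angular frequency: ω = 2π·f = 2π·139 = 873.4 rad/s.
Step 2 — Component impedances:
  Z1: Z = R = 38.9 Ω
  Z2: Z = 1/(jωC) = -j/(ω·C) = 0 - j1.732e+04 Ω
  Z3: Z = jωL = j·873.4·0.005 = 0 + j4.367 Ω
  Z4: Z = R = 20 Ω
  Z5: Z = R = 2200 Ω
Step 3 — Bridge requires nodal analysis (the Z5 bridge couples midpoints C and D, so the two paths cannot be reduced to a simple series/parallel combination). Setting node B to ground and injecting 1 A at node A, the 3-node admittance system at A, C, D solves to V_A = Z_AB = 20.02 + j4.345 Ω = 20.48∠12.2° Ω.
Step 4 — Source phasor: V = 205∠-170.8° V = -202.4 - j32.78 V.
Step 5 — Ohm's law: I = V / Z_total = (-202.4 - j32.78) / (20.02 + j4.345) = -9.993 + j0.5317 A.
Step 6 — Convert to polar: |I| = 10.01 A, ∠I = 177.0°.

I = 10.01∠177.0° A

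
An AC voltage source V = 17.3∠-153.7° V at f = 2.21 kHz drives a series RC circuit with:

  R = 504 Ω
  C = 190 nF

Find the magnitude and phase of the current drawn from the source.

Step 1 — Angular frequency: ω = 2π·f = 2π·2210 = 1.389e+04 rad/s.
Step 2 — Component impedances:
  R: Z = R = 504 Ω
  C: Z = 1/(jωC) = -j/(ω·C) = 0 - j379 Ω
Step 3 — Series combination: Z_total = R + C = 504 - j379 Ω = 630.6∠-36.9° Ω.
Step 4 — Source phasor: V = 17.3∠-153.7° V = -15.51 - j7.665 V.
Step 5 — Ohm's law: I = V / Z_total = (-15.51 - j7.665) / (504 - j379) = -0.01235 - j0.0245 A.
Step 6 — Convert to polar: |I| = 0.02743 A, ∠I = -116.8°.

I = 0.02743∠-116.8° A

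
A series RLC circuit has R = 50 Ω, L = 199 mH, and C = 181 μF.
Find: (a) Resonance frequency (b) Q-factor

Step 1 — Resonance condition Im(Z)=0 gives ω₀ = 1/√(LC).
Step 2 — ω₀ = 1/√(0.199·0.000181) = 166.6 rad/s.
Step 3 — f₀ = ω₀/(2π) = 26.52 Hz.
Step 4 — Series Q: Q = ω₀L/R = 166.6·0.199/50 = 0.6632.

(a) f₀ = 26.52 Hz  (b) Q = 0.6632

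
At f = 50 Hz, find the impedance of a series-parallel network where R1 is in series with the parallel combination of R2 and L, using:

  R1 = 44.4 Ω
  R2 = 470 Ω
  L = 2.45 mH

Step 1 — Angular frequency: ω = 2π·f = 2π·50 = 314.2 rad/s.
Step 2 — Component impedances:
  R1: Z = R = 44.4 Ω
  R2: Z = R = 470 Ω
  L: Z = jωL = j·314.2·0.00245 = 0 + j0.7697 Ω
Step 3 — Parallel branch: R2 || L = 1/(1/R2 + 1/L) = 0.00126 + j0.7697 Ω.
Step 4 — Series with R1: Z_total = R1 + (R2 || L) = 44.4 + j0.7697 Ω = 44.41∠1.0° Ω.

Z = 44.4 + j0.7697 Ω = 44.41∠1.0° Ω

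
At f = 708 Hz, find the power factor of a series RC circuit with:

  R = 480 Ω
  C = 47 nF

Step 1 — Angular frequency: ω = 2π·f = 2π·708 = 4448 rad/s.
Step 2 — Component impedances:
  R: Z = R = 480 Ω
  C: Z = 1/(jωC) = -j/(ω·C) = 0 - j4783 Ω
Step 3 — Series combination: Z_total = R + C = 480 - j4783 Ω = 4807∠-84.3° Ω.
Step 4 — Power factor: PF = cos(φ) = Re(Z)/|Z| = 480/4806.9 = 0.09986.
Step 5 — Type: Im(Z) = -4783 ⇒ leading (phase φ = -84.3°).

PF = 0.09986 (leading, φ = -84.3°)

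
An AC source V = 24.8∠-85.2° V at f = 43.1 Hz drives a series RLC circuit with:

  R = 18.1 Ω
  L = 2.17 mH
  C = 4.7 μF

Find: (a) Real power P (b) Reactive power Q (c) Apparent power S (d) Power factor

Step 1 — Angular frequency: ω = 2π·f = 2π·43.1 = 270.8 rad/s.
Step 2 — Component impedances:
  R: Z = R = 18.1 Ω
  L: Z = jωL = j·270.8·0.00217 = 0 + j0.5876 Ω
  C: Z = 1/(jωC) = -j/(ω·C) = 0 - j785.7 Ω
Step 3 — Series combination: Z_total = R + L + C = 18.1 - j785.1 Ω = 785.3∠-88.7° Ω.
Step 4 — Source phasor: V = 24.8∠-85.2° V = 2.075 - j24.71 V.
Step 5 — Current: I = V / Z = 0.03152 + j0.001917 A = 0.03158∠3.5° A.
Step 6 — Complex power: S = V·I* = 0.01805 - j0.783 VA.
Step 7 — Real power: P = Re(S) = 0.01805 W.
Step 8 — Reactive power: Q = Im(S) = -0.783 VAR.
Step 9 — Apparent power: |S| = 0.7832 VA.
Step 10 — Power factor: PF = P/|S| = 0.02305 (leading).

(a) P = 0.01805 W  (b) Q = -0.783 VAR  (c) S = 0.7832 VA  (d) PF = 0.02305 (leading)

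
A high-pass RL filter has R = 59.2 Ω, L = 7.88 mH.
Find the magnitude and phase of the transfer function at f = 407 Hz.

Step 1 — Angular frequency: ω = 2π·407 = 2557 rad/s.
Step 2 — Transfer function: H(jω) = jωL/(R + jωL).
Step 3 — Numerator jωL = j·20.15; denominator R + jωL = 59.2 + j20.15.
Step 4 — H = 0.1038 + j0.305.
Step 5 — Magnitude: |H| = 0.3222 (-9.8 dB); phase: φ = 71.2°.

|H| = 0.3222 (-9.8 dB), φ = 71.2°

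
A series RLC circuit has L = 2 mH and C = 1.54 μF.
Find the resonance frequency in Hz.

Step 1 — Resonance condition Im(Z)=0 gives ω₀ = 1/√(LC).
Step 2 — ω₀ = 1/√(0.002·1.54e-06) = 1.802e+04 rad/s.
Step 3 — f₀ = ω₀/(2π) = 2868 Hz.

f₀ = 2868 Hz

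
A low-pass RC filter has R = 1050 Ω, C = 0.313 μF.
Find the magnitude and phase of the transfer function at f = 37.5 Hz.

Step 1 — Angular frequency: ω = 2π·37.5 = 235.6 rad/s.
Step 2 — Transfer function: H(jω) = 1/(1 + jωRC).
Step 3 — Denominator: 1 + jωRC = 1 + j·235.6·1050·3.13e-07 = 1 + j0.07744.
Step 4 — H = 0.994 - j0.07697.
Step 5 — Magnitude: |H| = 0.997 (-0.0 dB); phase: φ = -4.4°.

|H| = 0.997 (-0.0 dB), φ = -4.4°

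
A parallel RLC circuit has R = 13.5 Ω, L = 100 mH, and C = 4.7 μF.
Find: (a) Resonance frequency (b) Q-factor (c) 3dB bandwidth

Step 1 — Resonance: ω₀ = 1/√(LC) = 1/√(0.1·4.7e-06) = 1459 rad/s.
Step 2 — f₀ = ω₀/(2π) = 232.2 Hz.
Step 3 — Parallel Q: Q = R/(ω₀L) = 13.5/(1459·0.1) = 0.09255.
Step 4 — Bandwidth: Δω = ω₀/Q = 1.576e+04 rad/s; BW = Δω/(2π) = 2508 Hz.

(a) f₀ = 232.2 Hz  (b) Q = 0.09255  (c) BW = 2508 Hz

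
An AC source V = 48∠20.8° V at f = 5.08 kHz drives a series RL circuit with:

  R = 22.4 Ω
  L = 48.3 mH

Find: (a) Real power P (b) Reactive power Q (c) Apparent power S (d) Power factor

Step 1 — Angular frequency: ω = 2π·f = 2π·5080 = 3.192e+04 rad/s.
Step 2 — Component impedances:
  R: Z = R = 22.4 Ω
  L: Z = jωL = j·3.192e+04·0.0483 = 0 + j1542 Ω
Step 3 — Series combination: Z_total = R + L = 22.4 + j1542 Ω = 1542∠89.2° Ω.
Step 4 — Source phasor: V = 48∠20.8° V = 44.87 + j17.05 V.
Step 5 — Current: I = V / Z = 0.01148 - j0.02894 A = 0.03113∠-68.4° A.
Step 6 — Complex power: S = V·I* = 0.02171 + j1.494 VA.
Step 7 — Real power: P = Re(S) = 0.02171 W.
Step 8 — Reactive power: Q = Im(S) = 1.494 VAR.
Step 9 — Apparent power: |S| = 1.494 VA.
Step 10 — Power factor: PF = P/|S| = 0.01453 (lagging).

(a) P = 0.02171 W  (b) Q = 1.494 VAR  (c) S = 1.494 VA  (d) PF = 0.01453 (lagging)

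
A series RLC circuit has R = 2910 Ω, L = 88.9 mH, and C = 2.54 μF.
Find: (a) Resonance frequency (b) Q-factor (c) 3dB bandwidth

Step 1 — Resonance condition Im(Z)=0 gives ω₀ = 1/√(LC).
Step 2 — ω₀ = 1/√(0.0889·2.54e-06) = 2104 rad/s.
Step 3 — f₀ = ω₀/(2π) = 334.9 Hz.
Step 4 — Series Q: Q = ω₀L/R = 2104·0.0889/2910 = 0.06429.
Step 5 — 3dB bandwidth: Δω = ω₀/Q = 3.273e+04 rad/s; BW = Δω/(2π) = 5210 Hz.

(a) f₀ = 334.9 Hz  (b) Q = 0.06429  (c) BW = 5210 Hz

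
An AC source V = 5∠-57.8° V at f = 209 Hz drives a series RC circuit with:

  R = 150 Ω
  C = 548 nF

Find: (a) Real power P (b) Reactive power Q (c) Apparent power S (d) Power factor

Step 1 — Angular frequency: ω = 2π·f = 2π·209 = 1313 rad/s.
Step 2 — Component impedances:
  R: Z = R = 150 Ω
  C: Z = 1/(jωC) = -j/(ω·C) = 0 - j1390 Ω
Step 3 — Series combination: Z_total = R + C = 150 - j1390 Ω = 1398∠-83.8° Ω.
Step 4 — Source phasor: V = 5∠-57.8° V = 2.664 - j4.231 V.
Step 5 — Current: I = V / Z = 0.003214 + j0.00157 A = 0.003577∠26.0° A.
Step 6 — Complex power: S = V·I* = 0.00192 - j0.01778 VA.
Step 7 — Real power: P = Re(S) = 0.00192 W.
Step 8 — Reactive power: Q = Im(S) = -0.01778 VAR.
Step 9 — Apparent power: |S| = 0.01789 VA.
Step 10 — Power factor: PF = P/|S| = 0.1073 (leading).

(a) P = 0.00192 W  (b) Q = -0.01778 VAR  (c) S = 0.01789 VA  (d) PF = 0.1073 (leading)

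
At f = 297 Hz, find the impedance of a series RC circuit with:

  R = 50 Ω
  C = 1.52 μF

Step 1 — Angular frequency: ω = 2π·f = 2π·297 = 1866 rad/s.
Step 2 — Component impedances:
  R: Z = R = 50 Ω
  C: Z = 1/(jωC) = -j/(ω·C) = 0 - j352.5 Ω
Step 3 — Series combination: Z_total = R + C = 50 - j352.5 Ω = 356.1∠-81.9° Ω.

Z = 50 - j352.5 Ω = 356.1∠-81.9° Ω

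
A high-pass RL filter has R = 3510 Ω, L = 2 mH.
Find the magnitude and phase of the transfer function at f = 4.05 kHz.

Step 1 — Angular frequency: ω = 2π·4050 = 2.545e+04 rad/s.
Step 2 — Transfer function: H(jω) = jωL/(R + jωL).
Step 3 — Numerator jωL = j·50.89; denominator R + jωL = 3510 + j50.89.
Step 4 — H = 0.0002102 + j0.0145.
Step 5 — Magnitude: |H| = 0.0145 (-36.8 dB); phase: φ = 89.2°.

|H| = 0.0145 (-36.8 dB), φ = 89.2°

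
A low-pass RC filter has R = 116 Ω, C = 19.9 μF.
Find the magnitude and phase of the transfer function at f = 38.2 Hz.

Step 1 — Angular frequency: ω = 2π·38.2 = 240 rad/s.
Step 2 — Transfer function: H(jω) = 1/(1 + jωRC).
Step 3 — Denominator: 1 + jωRC = 1 + j·240·116·1.99e-05 = 1 + j0.5541.
Step 4 — H = 0.7651 - j0.4239.
Step 5 — Magnitude: |H| = 0.8747 (-1.2 dB); phase: φ = -29.0°.

|H| = 0.8747 (-1.2 dB), φ = -29.0°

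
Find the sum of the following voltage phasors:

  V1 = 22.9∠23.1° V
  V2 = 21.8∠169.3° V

Step 1 — Convert each phasor to rectangular form:
  V1 = 22.9·(cos(23.1°) + j·sin(23.1°)) = 21.06 + j8.985 V
  V2 = 21.8·(cos(169.3°) + j·sin(169.3°)) = -21.42 + j4.048 V
Step 2 — Sum components: V_total = -0.357 + j13.03 V.
Step 3 — Convert to polar: |V_total| = 13.04 V, ∠V_total = 91.6°.

V_total = 13.04∠91.6° V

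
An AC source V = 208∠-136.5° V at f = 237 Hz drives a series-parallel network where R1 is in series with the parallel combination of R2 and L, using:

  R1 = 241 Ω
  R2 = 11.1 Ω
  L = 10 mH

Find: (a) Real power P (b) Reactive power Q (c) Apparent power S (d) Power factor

Step 1 — Angular frequency: ω = 2π·f = 2π·237 = 1489 rad/s.
Step 2 — Component impedances:
  R1: Z = R = 241 Ω
  R2: Z = R = 11.1 Ω
  L: Z = jωL = j·1489·0.01 = 0 + j14.89 Ω
Step 3 — Parallel branch: R2 || L = 1/(1/R2 + 1/L) = 7.135 + j5.319 Ω.
Step 4 — Series with R1: Z_total = R1 + (R2 || L) = 248.1 + j5.319 Ω = 248.2∠1.2° Ω.
Step 5 — Source phasor: V = 208∠-136.5° V = -150.9 - j143.2 V.
Step 6 — Current: I = V / Z = -0.6201 - j0.5637 A = 0.8381∠-137.7° A.
Step 7 — Complex power: S = V·I* = 174.3 + j3.736 VA.
Step 8 — Real power: P = Re(S) = 174.3 W.
Step 9 — Reactive power: Q = Im(S) = 3.736 VAR.
Step 10 — Apparent power: |S| = 174.3 VA.
Step 11 — Power factor: PF = P/|S| = 0.9998 (lagging).

(a) P = 174.3 W  (b) Q = 3.736 VAR  (c) S = 174.3 VA  (d) PF = 0.9998 (lagging)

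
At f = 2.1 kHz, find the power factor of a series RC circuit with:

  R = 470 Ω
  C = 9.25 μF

Step 1 — Angular frequency: ω = 2π·f = 2π·2100 = 1.319e+04 rad/s.
Step 2 — Component impedances:
  R: Z = R = 470 Ω
  C: Z = 1/(jωC) = -j/(ω·C) = 0 - j8.193 Ω
Step 3 — Series combination: Z_total = R + C = 470 - j8.193 Ω = 470.1∠-1.0° Ω.
Step 4 — Power factor: PF = cos(φ) = Re(Z)/|Z| = 470/470.1 = 0.9998.
Step 5 — Type: Im(Z) = -8.193 ⇒ leading (phase φ = -1.0°).

PF = 0.9998 (leading, φ = -1.0°)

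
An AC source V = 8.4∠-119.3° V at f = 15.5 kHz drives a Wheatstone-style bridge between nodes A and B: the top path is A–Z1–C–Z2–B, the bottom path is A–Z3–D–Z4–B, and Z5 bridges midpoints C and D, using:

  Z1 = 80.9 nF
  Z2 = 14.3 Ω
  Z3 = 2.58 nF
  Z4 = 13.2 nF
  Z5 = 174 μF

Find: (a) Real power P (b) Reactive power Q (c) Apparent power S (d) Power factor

Step 1 — Angular frequency: ω = 2π·f = 2π·1.55e+04 = 9.739e+04 rad/s.
Step 2 — Component impedances:
  Z1: Z = 1/(jωC) = -j/(ω·C) = 0 - j126.9 Ω
  Z2: Z = R = 14.3 Ω
  Z3: Z = 1/(jωC) = -j/(ω·C) = 0 - j3980 Ω
  Z4: Z = 1/(jωC) = -j/(ω·C) = 0 - j777.9 Ω
  Z5: Z = 1/(jωC) = -j/(ω·C) = 0 - j0.05901 Ω
Step 3 — Bridge requires nodal analysis (the Z5 bridge couples midpoints C and D, so the two paths cannot be reduced to a simple series/parallel combination). Setting node B to ground and injecting 1 A at node A, the 3-node admittance system at A, C, D solves to V_A = Z_AB = 14.3 - j123.3 Ω = 124.1∠-83.4° Ω.
Step 4 — Source phasor: V = 8.4∠-119.3° V = -4.111 - j7.325 V.
Step 5 — Current: I = V / Z = 0.05482 - j0.03971 A = 0.06769∠-35.9° A.
Step 6 — Complex power: S = V·I* = 0.06551 - j0.5648 VA.
Step 7 — Real power: P = Re(S) = 0.06551 W.
Step 8 — Reactive power: Q = Im(S) = -0.5648 VAR.
Step 9 — Apparent power: |S| = 0.5686 VA.
Step 10 — Power factor: PF = P/|S| = 0.1152 (leading).

(a) P = 0.06551 W  (b) Q = -0.5648 VAR  (c) S = 0.5686 VA  (d) PF = 0.1152 (leading)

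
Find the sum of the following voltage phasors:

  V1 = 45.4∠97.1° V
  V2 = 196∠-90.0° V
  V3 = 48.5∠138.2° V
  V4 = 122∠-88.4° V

Step 1 — Convert each phasor to rectangular form:
  V1 = 45.4·(cos(97.1°) + j·sin(97.1°)) = -5.612 + j45.05 V
  V2 = 196·(cos(-90.0°) + j·sin(-90.0°)) = 0 - j196 V
  V3 = 48.5·(cos(138.2°) + j·sin(138.2°)) = -36.16 + j32.33 V
  V4 = 122·(cos(-88.4°) + j·sin(-88.4°)) = 3.406 - j122 V
Step 2 — Sum components: V_total = -38.36 - j240.6 V.
Step 3 — Convert to polar: |V_total| = 243.6 V, ∠V_total = -99.1°.

V_total = 243.6∠-99.1° V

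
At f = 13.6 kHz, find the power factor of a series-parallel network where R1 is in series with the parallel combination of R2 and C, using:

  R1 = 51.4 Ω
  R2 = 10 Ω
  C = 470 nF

Step 1 — Angular frequency: ω = 2π·f = 2π·1.36e+04 = 8.545e+04 rad/s.
Step 2 — Component impedances:
  R1: Z = R = 51.4 Ω
  R2: Z = R = 10 Ω
  C: Z = 1/(jωC) = -j/(ω·C) = 0 - j24.9 Ω
Step 3 — Parallel branch: R2 || C = 1/(1/R2 + 1/C) = 8.611 - j3.458 Ω.
Step 4 — Series with R1: Z_total = R1 + (R2 || C) = 60.01 - j3.458 Ω = 60.11∠-3.3° Ω.
Step 5 — Power factor: PF = cos(φ) = Re(Z)/|Z| = 60.01/60.11 = 0.9983.
Step 6 — Type: Im(Z) = -3.458 ⇒ leading (phase φ = -3.3°).

PF = 0.9983 (leading, φ = -3.3°)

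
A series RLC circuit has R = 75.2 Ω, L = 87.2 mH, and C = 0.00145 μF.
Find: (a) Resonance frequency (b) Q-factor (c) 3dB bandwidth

Step 1 — Resonance: ω₀ = 1/√(LC) = 1/√(0.0872·1.45e-09) = 8.893e+04 rad/s.
Step 2 — f₀ = ω₀/(2π) = 1.415e+04 Hz.
Step 3 — Series Q: Q = ω₀L/R = 8.893e+04·0.0872/75.2 = 103.1.
Step 4 — Bandwidth: Δω = ω₀/Q = 862.4 rad/s; BW = Δω/(2π) = 137.3 Hz.

(a) f₀ = 1.415e+04 Hz  (b) Q = 103.1  (c) BW = 137.3 Hz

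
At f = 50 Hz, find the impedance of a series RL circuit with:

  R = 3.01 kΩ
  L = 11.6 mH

Step 1 — Angular frequency: ω = 2π·f = 2π·50 = 314.2 rad/s.
Step 2 — Component impedances:
  R: Z = R = 3010 Ω
  L: Z = jωL = j·314.2·0.0116 = 0 + j3.644 Ω
Step 3 — Series combination: Z_total = R + L = 3010 + j3.644 Ω = 3010∠0.1° Ω.

Z = 3010 + j3.644 Ω = 3010∠0.1° Ω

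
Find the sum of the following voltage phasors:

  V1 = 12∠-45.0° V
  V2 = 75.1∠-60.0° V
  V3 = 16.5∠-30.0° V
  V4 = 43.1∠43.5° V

Step 1 — Convert each phasor to rectangular form:
  V1 = 12·(cos(-45.0°) + j·sin(-45.0°)) = 8.485 - j8.485 V
  V2 = 75.1·(cos(-60.0°) + j·sin(-60.0°)) = 37.55 - j65.04 V
  V3 = 16.5·(cos(-30.0°) + j·sin(-30.0°)) = 14.29 - j8.25 V
  V4 = 43.1·(cos(43.5°) + j·sin(43.5°)) = 31.26 + j29.67 V
Step 2 — Sum components: V_total = 91.59 - j52.11 V.
Step 3 — Convert to polar: |V_total| = 105.4 V, ∠V_total = -29.6°.

V_total = 105.4∠-29.6° V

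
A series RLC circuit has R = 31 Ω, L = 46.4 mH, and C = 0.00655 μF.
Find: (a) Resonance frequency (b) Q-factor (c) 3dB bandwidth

Step 1 — Resonance: ω₀ = 1/√(LC) = 1/√(0.0464·6.55e-09) = 5.736e+04 rad/s.
Step 2 — f₀ = ω₀/(2π) = 9129 Hz.
Step 3 — Series Q: Q = ω₀L/R = 5.736e+04·0.0464/31 = 85.86.
Step 4 — Bandwidth: Δω = ω₀/Q = 668.1 rad/s; BW = Δω/(2π) = 106.3 Hz.

(a) f₀ = 9129 Hz  (b) Q = 85.86  (c) BW = 106.3 Hz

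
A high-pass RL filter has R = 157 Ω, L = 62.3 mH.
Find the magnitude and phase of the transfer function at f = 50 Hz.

Step 1 — Angular frequency: ω = 2π·50 = 314.2 rad/s.
Step 2 — Transfer function: H(jω) = jωL/(R + jωL).
Step 3 — Numerator jωL = j·19.57; denominator R + jωL = 157 + j19.57.
Step 4 — H = 0.0153 + j0.1228.
Step 5 — Magnitude: |H| = 0.1237 (-18.2 dB); phase: φ = 82.9°.

|H| = 0.1237 (-18.2 dB), φ = 82.9°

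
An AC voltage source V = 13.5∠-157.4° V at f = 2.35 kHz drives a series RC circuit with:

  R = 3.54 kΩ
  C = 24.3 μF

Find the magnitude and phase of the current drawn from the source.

Step 1 — Angular frequency: ω = 2π·f = 2π·2350 = 1.477e+04 rad/s.
Step 2 — Component impedances:
  R: Z = R = 3540 Ω
  C: Z = 1/(jωC) = -j/(ω·C) = 0 - j2.787 Ω
Step 3 — Series combination: Z_total = R + C = 3540 - j2.787 Ω = 3540∠-0.0° Ω.
Step 4 — Source phasor: V = 13.5∠-157.4° V = -12.46 - j5.188 V.
Step 5 — Ohm's law: I = V / Z_total = (-12.46 - j5.188) / (3540 - j2.787) = -0.00352 - j0.001468 A.
Step 6 — Convert to polar: |I| = 0.003814 A, ∠I = -157.4°.

I = 0.003814∠-157.4° A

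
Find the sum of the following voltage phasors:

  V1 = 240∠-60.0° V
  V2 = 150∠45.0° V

Step 1 — Convert each phasor to rectangular form:
  V1 = 240·(cos(-60.0°) + j·sin(-60.0°)) = 120 - j207.8 V
  V2 = 150·(cos(45.0°) + j·sin(45.0°)) = 106.1 + j106.1 V
Step 2 — Sum components: V_total = 226.1 - j101.8 V.
Step 3 — Convert to polar: |V_total| = 247.9 V, ∠V_total = -24.2°.

V_total = 247.9∠-24.2° V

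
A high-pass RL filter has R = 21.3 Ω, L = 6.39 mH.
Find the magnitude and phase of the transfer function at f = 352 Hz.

Step 1 — Angular frequency: ω = 2π·352 = 2212 rad/s.
Step 2 — Transfer function: H(jω) = jωL/(R + jωL).
Step 3 — Numerator jωL = j·14.13; denominator R + jωL = 21.3 + j14.13.
Step 4 — H = 0.3057 + j0.4607.
Step 5 — Magnitude: |H| = 0.5529 (-5.1 dB); phase: φ = 56.4°.

|H| = 0.5529 (-5.1 dB), φ = 56.4°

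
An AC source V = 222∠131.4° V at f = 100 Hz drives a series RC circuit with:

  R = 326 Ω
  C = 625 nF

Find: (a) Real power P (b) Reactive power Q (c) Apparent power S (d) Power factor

Step 1 — Angular frequency: ω = 2π·f = 2π·100 = 628.3 rad/s.
Step 2 — Component impedances:
  R: Z = R = 326 Ω
  C: Z = 1/(jωC) = -j/(ω·C) = 0 - j2546 Ω
Step 3 — Series combination: Z_total = R + C = 326 - j2546 Ω = 2567∠-82.7° Ω.
Step 4 — Source phasor: V = 222∠131.4° V = -146.8 + j166.5 V.
Step 5 — Current: I = V / Z = -0.0716 - j0.04849 A = 0.08647∠-145.9° A.
Step 6 — Complex power: S = V·I* = 2.438 - j19.04 VA.
Step 7 — Real power: P = Re(S) = 2.438 W.
Step 8 — Reactive power: Q = Im(S) = -19.04 VAR.
Step 9 — Apparent power: |S| = 19.2 VA.
Step 10 — Power factor: PF = P/|S| = 0.127 (leading).

(a) P = 2.438 W  (b) Q = -19.04 VAR  (c) S = 19.2 VA  (d) PF = 0.127 (leading)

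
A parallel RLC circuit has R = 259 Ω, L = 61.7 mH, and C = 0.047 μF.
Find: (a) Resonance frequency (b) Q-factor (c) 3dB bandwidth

Step 1 — Resonance: ω₀ = 1/√(LC) = 1/√(0.0617·4.7e-08) = 1.857e+04 rad/s.
Step 2 — f₀ = ω₀/(2π) = 2955 Hz.
Step 3 — Parallel Q: Q = R/(ω₀L) = 259/(1.857e+04·0.0617) = 0.2261.
Step 4 — Bandwidth: Δω = ω₀/Q = 8.215e+04 rad/s; BW = Δω/(2π) = 1.307e+04 Hz.

(a) f₀ = 2955 Hz  (b) Q = 0.2261  (c) BW = 1.307e+04 Hz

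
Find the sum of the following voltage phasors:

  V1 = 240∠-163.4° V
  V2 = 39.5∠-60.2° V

Step 1 — Convert each phasor to rectangular form:
  V1 = 240·(cos(-163.4°) + j·sin(-163.4°)) = -230 - j68.57 V
  V2 = 39.5·(cos(-60.2°) + j·sin(-60.2°)) = 19.63 - j34.28 V
Step 2 — Sum components: V_total = -210.4 - j102.8 V.
Step 3 — Convert to polar: |V_total| = 234.2 V, ∠V_total = -153.9°.

V_total = 234.2∠-153.9° V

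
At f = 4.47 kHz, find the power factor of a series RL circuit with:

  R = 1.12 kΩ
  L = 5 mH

Step 1 — Angular frequency: ω = 2π·f = 2π·4470 = 2.809e+04 rad/s.
Step 2 — Component impedances:
  R: Z = R = 1120 Ω
  L: Z = jωL = j·2.809e+04·0.005 = 0 + j140.4 Ω
Step 3 — Series combination: Z_total = R + L = 1120 + j140.4 Ω = 1129∠7.1° Ω.
Step 4 — Power factor: PF = cos(φ) = Re(Z)/|Z| = 1120/1128.8 = 0.9922.
Step 5 — Type: Im(Z) = 140.4 ⇒ lagging (phase φ = 7.1°).

PF = 0.9922 (lagging, φ = 7.1°)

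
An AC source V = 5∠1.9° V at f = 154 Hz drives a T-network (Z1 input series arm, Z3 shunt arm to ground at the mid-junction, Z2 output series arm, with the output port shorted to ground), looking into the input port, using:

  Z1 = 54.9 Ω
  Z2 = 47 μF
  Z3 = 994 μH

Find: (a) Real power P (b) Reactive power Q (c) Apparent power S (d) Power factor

Step 1 — Angular frequency: ω = 2π·f = 2π·154 = 967.6 rad/s.
Step 2 — Component impedances:
  Z1: Z = R = 54.9 Ω
  Z2: Z = 1/(jωC) = -j/(ω·C) = 0 - j21.99 Ω
  Z3: Z = jωL = j·967.6·0.000994 = 0 + j0.9618 Ω
Step 3 — With the output port shorted to ground, the output series arm Z2 runs from the junction to ground; the shunt arm Z3 also runs from the junction to ground. They appear in parallel: Z3 || Z2 = 0 + j1.006 Ω.
Step 4 — Series with input arm Z1: Z_in = Z1 + (Z3 || Z2) = 54.9 + j1.006 Ω = 54.91∠1.0° Ω.
Step 5 — Source phasor: V = 5∠1.9° V = 4.997 + j0.1658 V.
Step 6 — Current: I = V / Z = 0.09105 + j0.001352 A = 0.09106∠0.9° A.
Step 7 — Complex power: S = V·I* = 0.4552 + j0.00834 VA.
Step 8 — Real power: P = Re(S) = 0.4552 W.
Step 9 — Reactive power: Q = Im(S) = 0.00834 VAR.
Step 10 — Apparent power: |S| = 0.4553 VA.
Step 11 — Power factor: PF = P/|S| = 0.9998 (lagging).

(a) P = 0.4552 W  (b) Q = 0.00834 VAR  (c) S = 0.4553 VA  (d) PF = 0.9998 (lagging)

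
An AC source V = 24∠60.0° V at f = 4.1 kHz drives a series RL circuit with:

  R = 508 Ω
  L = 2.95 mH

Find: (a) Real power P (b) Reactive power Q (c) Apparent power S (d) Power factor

Step 1 — Angular frequency: ω = 2π·f = 2π·4100 = 2.576e+04 rad/s.
Step 2 — Component impedances:
  R: Z = R = 508 Ω
  L: Z = jωL = j·2.576e+04·0.00295 = 0 + j76 Ω
Step 3 — Series combination: Z_total = R + L = 508 + j76 Ω = 513.7∠8.5° Ω.
Step 4 — Source phasor: V = 24∠60.0° V = 12 + j20.78 V.
Step 5 — Current: I = V / Z = 0.02909 + j0.03656 A = 0.04672∠51.5° A.
Step 6 — Complex power: S = V·I* = 1.109 + j0.1659 VA.
Step 7 — Real power: P = Re(S) = 1.109 W.
Step 8 — Reactive power: Q = Im(S) = 0.1659 VAR.
Step 9 — Apparent power: |S| = 1.121 VA.
Step 10 — Power factor: PF = P/|S| = 0.989 (lagging).

(a) P = 1.109 W  (b) Q = 0.1659 VAR  (c) S = 1.121 VA  (d) PF = 0.989 (lagging)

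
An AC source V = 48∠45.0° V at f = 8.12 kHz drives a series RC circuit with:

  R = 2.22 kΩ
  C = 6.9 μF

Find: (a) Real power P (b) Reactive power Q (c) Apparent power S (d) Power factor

Step 1 — Angular frequency: ω = 2π·f = 2π·8120 = 5.102e+04 rad/s.
Step 2 — Component impedances:
  R: Z = R = 2220 Ω
  C: Z = 1/(jωC) = -j/(ω·C) = 0 - j2.841 Ω
Step 3 — Series combination: Z_total = R + C = 2220 - j2.841 Ω = 2220∠-0.1° Ω.
Step 4 — Source phasor: V = 48∠45.0° V = 33.94 + j33.94 V.
Step 5 — Current: I = V / Z = 0.01527 + j0.01531 A = 0.02162∠45.1° A.
Step 6 — Complex power: S = V·I* = 1.038 - j0.001328 VA.
Step 7 — Real power: P = Re(S) = 1.038 W.
Step 8 — Reactive power: Q = Im(S) = -0.001328 VAR.
Step 9 — Apparent power: |S| = 1.038 VA.
Step 10 — Power factor: PF = P/|S| = 1 (leading).

(a) P = 1.038 W  (b) Q = -0.001328 VAR  (c) S = 1.038 VA  (d) PF = 1 (leading)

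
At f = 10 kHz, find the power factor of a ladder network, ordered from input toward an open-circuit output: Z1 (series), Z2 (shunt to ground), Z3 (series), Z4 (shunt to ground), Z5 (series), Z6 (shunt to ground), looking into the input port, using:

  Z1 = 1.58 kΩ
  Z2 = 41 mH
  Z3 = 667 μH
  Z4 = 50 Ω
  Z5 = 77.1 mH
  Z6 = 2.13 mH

Step 1 — Angular frequency: ω = 2π·f = 2π·1e+04 = 6.283e+04 rad/s.
Step 2 — Component impedances:
  Z1: Z = R = 1580 Ω
  Z2: Z = jωL = j·6.283e+04·0.041 = 0 + j2576 Ω
  Z3: Z = jωL = j·6.283e+04·0.000667 = 0 + j41.91 Ω
  Z4: Z = R = 50 Ω
  Z5: Z = jωL = j·6.283e+04·0.0771 = 0 + j4844 Ω
  Z6: Z = jωL = j·6.283e+04·0.00213 = 0 + j133.8 Ω
Step 3 — Ladder network (open output): work backward from the far end, alternating series and parallel combinations. Z_in = 1628 + j42.65 Ω = 1629∠1.5° Ω.
Step 4 — Power factor: PF = cos(φ) = Re(Z)/|Z| = 1628.4/1628.9 = 0.9997.
Step 5 — Type: Im(Z) = 42.65 ⇒ lagging (phase φ = 1.5°).

PF = 0.9997 (lagging, φ = 1.5°)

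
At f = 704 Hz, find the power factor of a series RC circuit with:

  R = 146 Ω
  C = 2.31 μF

Step 1 — Angular frequency: ω = 2π·f = 2π·704 = 4423 rad/s.
Step 2 — Component impedances:
  R: Z = R = 146 Ω
  C: Z = 1/(jωC) = -j/(ω·C) = 0 - j97.87 Ω
Step 3 — Series combination: Z_total = R + C = 146 - j97.87 Ω = 175.8∠-33.8° Ω.
Step 4 — Power factor: PF = cos(φ) = Re(Z)/|Z| = 146/175.77 = 0.8306.
Step 5 — Type: Im(Z) = -97.87 ⇒ leading (phase φ = -33.8°).

PF = 0.8306 (leading, φ = -33.8°)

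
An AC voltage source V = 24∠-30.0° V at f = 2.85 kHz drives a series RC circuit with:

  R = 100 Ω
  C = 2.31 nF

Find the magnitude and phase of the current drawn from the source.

Step 1 — Angular frequency: ω = 2π·f = 2π·2850 = 1.791e+04 rad/s.
Step 2 — Component impedances:
  R: Z = R = 100 Ω
  C: Z = 1/(jωC) = -j/(ω·C) = 0 - j2.417e+04 Ω
Step 3 — Series combination: Z_total = R + C = 100 - j2.417e+04 Ω = 2.418e+04∠-89.8° Ω.
Step 4 — Source phasor: V = 24∠-30.0° V = 20.78 - j12 V.
Step 5 — Ohm's law: I = V / Z_total = (20.78 - j12) / (100 - j2.417e+04) = 0.0004999 + j0.0008577 A.
Step 6 — Convert to polar: |I| = 0.0009928 A, ∠I = 59.8°.

I = 0.0009928∠59.8° A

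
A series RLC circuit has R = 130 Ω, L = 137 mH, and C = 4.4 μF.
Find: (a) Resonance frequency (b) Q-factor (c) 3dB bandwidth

Step 1 — Resonance: ω₀ = 1/√(LC) = 1/√(0.137·4.4e-06) = 1288 rad/s.
Step 2 — f₀ = ω₀/(2π) = 205 Hz.
Step 3 — Series Q: Q = ω₀L/R = 1288·0.137/130 = 1.357.
Step 4 — Bandwidth: Δω = ω₀/Q = 948.9 rad/s; BW = Δω/(2π) = 151 Hz.

(a) f₀ = 205 Hz  (b) Q = 1.357  (c) BW = 151 Hz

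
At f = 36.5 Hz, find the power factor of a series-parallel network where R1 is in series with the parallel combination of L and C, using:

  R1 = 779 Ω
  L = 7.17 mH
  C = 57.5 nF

Step 1 — Angular frequency: ω = 2π·f = 2π·36.5 = 229.3 rad/s.
Step 2 — Component impedances:
  R1: Z = R = 779 Ω
  L: Z = jωL = j·229.3·0.00717 = 0 + j1.644 Ω
  C: Z = 1/(jωC) = -j/(ω·C) = 0 - j7.583e+04 Ω
Step 3 — Parallel branch: L || C = 1/(1/L + 1/C) = 0 + j1.644 Ω.
Step 4 — Series with R1: Z_total = R1 + (L || C) = 779 + j1.644 Ω = 779∠0.1° Ω.
Step 5 — Power factor: PF = cos(φ) = Re(Z)/|Z| = 779/779 = 1.
Step 6 — Type: Im(Z) = 1.644 ⇒ lagging (phase φ = 0.1°).

PF = 1 (lagging, φ = 0.1°)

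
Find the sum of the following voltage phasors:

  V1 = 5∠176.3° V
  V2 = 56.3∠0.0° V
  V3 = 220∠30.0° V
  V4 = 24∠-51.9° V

Step 1 — Convert each phasor to rectangular form:
  V1 = 5·(cos(176.3°) + j·sin(176.3°)) = -4.99 + j0.3227 V
  V2 = 56.3·(cos(0.0°) + j·sin(0.0°)) = 56.3 V
  V3 = 220·(cos(30.0°) + j·sin(30.0°)) = 190.5 + j110 V
  V4 = 24·(cos(-51.9°) + j·sin(-51.9°)) = 14.81 - j18.89 V
Step 2 — Sum components: V_total = 256.6 + j91.44 V.
Step 3 — Convert to polar: |V_total| = 272.4 V, ∠V_total = 19.6°.

V_total = 272.4∠19.6° V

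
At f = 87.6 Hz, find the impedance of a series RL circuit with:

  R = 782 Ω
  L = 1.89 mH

Step 1 — Angular frequency: ω = 2π·f = 2π·87.6 = 550.4 rad/s.
Step 2 — Component impedances:
  R: Z = R = 782 Ω
  L: Z = jωL = j·550.4·0.00189 = 0 + j1.04 Ω
Step 3 — Series combination: Z_total = R + L = 782 + j1.04 Ω = 782∠0.1° Ω.

Z = 782 + j1.04 Ω = 782∠0.1° Ω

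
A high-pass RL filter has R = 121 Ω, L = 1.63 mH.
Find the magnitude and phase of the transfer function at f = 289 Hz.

Step 1 — Angular frequency: ω = 2π·289 = 1816 rad/s.
Step 2 — Transfer function: H(jω) = jωL/(R + jωL).
Step 3 — Numerator jωL = j·2.96; denominator R + jωL = 121 + j2.96.
Step 4 — H = 0.000598 + j0.02445.
Step 5 — Magnitude: |H| = 0.02445 (-32.2 dB); phase: φ = 88.6°.

|H| = 0.02445 (-32.2 dB), φ = 88.6°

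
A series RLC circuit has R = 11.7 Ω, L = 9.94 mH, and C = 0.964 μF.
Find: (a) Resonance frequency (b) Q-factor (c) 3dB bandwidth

Step 1 — Resonance condition Im(Z)=0 gives ω₀ = 1/√(LC).
Step 2 — ω₀ = 1/√(0.00994·9.64e-07) = 1.022e+04 rad/s.
Step 3 — f₀ = ω₀/(2π) = 1626 Hz.
Step 4 — Series Q: Q = ω₀L/R = 1.022e+04·0.00994/11.7 = 8.679.
Step 5 — 3dB bandwidth: Δω = ω₀/Q = 1177 rad/s; BW = Δω/(2π) = 187.3 Hz.

(a) f₀ = 1626 Hz  (b) Q = 8.679  (c) BW = 187.3 Hz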